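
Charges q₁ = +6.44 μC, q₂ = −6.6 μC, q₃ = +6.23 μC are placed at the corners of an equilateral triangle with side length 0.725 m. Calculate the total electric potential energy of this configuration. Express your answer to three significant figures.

The work to assemble the configuration equals its total potential energy, U = Σ kqᵢqⱼ/rᵢⱼ over all pairs.
All three pair separations equal the side length, 0.725 m.
U = (-0.527) + (0.498) + (-0.510) = -0.539 J.

-0.539 J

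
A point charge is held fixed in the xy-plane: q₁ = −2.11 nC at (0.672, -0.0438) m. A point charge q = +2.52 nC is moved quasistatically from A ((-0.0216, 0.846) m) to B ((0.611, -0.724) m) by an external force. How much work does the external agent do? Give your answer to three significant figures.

-2.76×10⁻⁸ J

For quasistatic motion the external work equals the change in potential energy: W_ext = qΔV = q(V_B − V_A).
At A: distance to the source charge is 1.13 m; V_A = kq₁/r = -16.8 V.
At B: distance to the source charge is 0.683 m; V_B = kq₁/r = -27.8 V.
ΔV = V_B − V_A = -11.0 V.
W_ext = qΔV = (2.52×10⁻⁹ C)(-11.0 V) = -2.76×10⁻⁸ J.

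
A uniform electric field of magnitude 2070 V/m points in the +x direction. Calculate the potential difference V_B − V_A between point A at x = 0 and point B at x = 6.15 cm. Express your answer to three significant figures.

In a uniform field, potential decreases in the direction of E: V_B − V_A = −E·Δx.
V_B − V_A = −(2070 V/m)(0.0615 m) = -127 V.

-127 V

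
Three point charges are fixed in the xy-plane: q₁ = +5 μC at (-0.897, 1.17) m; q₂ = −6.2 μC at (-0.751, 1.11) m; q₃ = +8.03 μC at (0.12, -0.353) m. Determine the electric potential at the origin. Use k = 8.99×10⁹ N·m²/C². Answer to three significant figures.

1.83×10⁵ V

Electric potential is a scalar, so the contributions from each charge add algebraically: V = Σ kqᵢ/rᵢ.
Distances from the field point to each charge: r₁ = 1.47 m, r₂ = 1.34 m, r₃ = 0.373 m.
V = k[(5.00×10⁻⁶)/(1.47) + (-6.20×10⁻⁶)/(1.34) + (8.03×10⁻⁶)/(0.373)] = 1.83×10⁵ V.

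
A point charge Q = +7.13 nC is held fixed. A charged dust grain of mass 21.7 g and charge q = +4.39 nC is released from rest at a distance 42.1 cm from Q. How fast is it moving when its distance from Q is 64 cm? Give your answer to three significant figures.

4.59×10⁻³ m/s

Only the electrostatic force acts, so mechanical energy is conserved: ½mv² = U₁ − U₂ = kQq(1/r₁ − 1/r₂).
U₁ − U₂ = (8.99×10⁹ N·m²/C²)(7.13×10⁻⁹ C)(4.39×10⁻⁹ C)(1/0.421 − 1/0.640) = 2.29×10⁻⁷ J.
v = √(2·2.29×10⁻⁷/0.0217) = 4.59×10⁻³ m/s.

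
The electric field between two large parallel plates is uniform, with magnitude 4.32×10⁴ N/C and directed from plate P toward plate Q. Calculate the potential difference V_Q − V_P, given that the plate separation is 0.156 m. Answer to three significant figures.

-6740 V

In a uniform field, potential decreases in the direction of E: ΔV = −E·d for a displacement d parallel to E.
Going from P to Q is a displacement of 0.156 m along the field, so V_Q − V_P = −Ed = -6740 V.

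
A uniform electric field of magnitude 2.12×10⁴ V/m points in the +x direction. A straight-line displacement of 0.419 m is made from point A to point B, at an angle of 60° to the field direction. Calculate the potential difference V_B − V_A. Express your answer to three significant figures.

-4440 V

Only the component of displacement along E changes the potential: ΔV = −E·d·cosθ.
ΔV = −(2.12×10⁴ V/m)(0.419 m)cos60° = -4440 V.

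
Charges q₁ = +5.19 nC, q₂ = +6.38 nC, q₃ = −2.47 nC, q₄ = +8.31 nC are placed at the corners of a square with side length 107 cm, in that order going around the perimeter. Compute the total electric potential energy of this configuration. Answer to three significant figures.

The work to assemble the configuration equals its total potential energy, U = Σ kqᵢqⱼ/rᵢⱼ over all pairs.
The four side pairs have separation 1.07 m and the two diagonal pairs 1.51 m.
Summing all 6 pair terms gives U = 5.75×10⁻⁷ J.

5.75×10⁻⁷ J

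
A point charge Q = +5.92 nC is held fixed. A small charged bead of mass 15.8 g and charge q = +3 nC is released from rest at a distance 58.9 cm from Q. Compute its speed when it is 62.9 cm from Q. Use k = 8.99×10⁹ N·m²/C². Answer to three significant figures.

1.48×10⁻³ m/s

Only the electrostatic force acts, so mechanical energy is conserved: ½mv² = U₁ − U₂ = kQq(1/r₁ − 1/r₂).
U₁ − U₂ = (8.99×10⁹ N·m²/C²)(5.92×10⁻⁹ C)(3.00×10⁻⁹ C)(1/0.589 − 1/0.629) = 1.72×10⁻⁸ J.
v = √(2·1.72×10⁻⁸/0.0158) = 1.48×10⁻³ m/s.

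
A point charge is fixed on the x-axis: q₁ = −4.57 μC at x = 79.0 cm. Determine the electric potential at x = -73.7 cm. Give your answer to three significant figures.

-2.69×10⁴ V

The total potential is the scalar sum of each charge's contribution, V = Σ kqᵢ/rᵢ.
V = k[(-4.57×10⁻⁶)/(1.53)] = -2.69×10⁴ V.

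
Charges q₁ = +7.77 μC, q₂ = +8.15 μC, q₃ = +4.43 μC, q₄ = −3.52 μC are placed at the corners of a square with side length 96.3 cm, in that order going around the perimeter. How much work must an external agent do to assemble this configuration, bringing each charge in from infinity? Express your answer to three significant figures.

The assembly work is the sum of pairwise potential energies, U = Σ_{i<j} kqᵢqⱼ/rᵢⱼ.
The four side pairs have separation 0.963 m and the two diagonal pairs 1.36 m.
Summing all 6 pair terms gives U = 0.565 J.

0.565 J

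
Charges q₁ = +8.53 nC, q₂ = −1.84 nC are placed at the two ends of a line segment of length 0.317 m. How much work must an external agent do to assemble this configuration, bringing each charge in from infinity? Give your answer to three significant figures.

-4.45×10⁻⁷ J

The work to assemble the configuration equals its total potential energy, U = Σ kqᵢqⱼ/rᵢⱼ over all pairs.
The separation is r = 0.317 m.
U = (-4.45×10⁻⁷) = -4.45×10⁻⁷ J.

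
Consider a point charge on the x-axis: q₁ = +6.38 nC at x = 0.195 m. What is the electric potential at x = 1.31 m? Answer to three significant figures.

51.4 V

Electric potential is a scalar, so the contributions from each charge add algebraically: V = Σ kqᵢ/rᵢ.
V = k[(6.38×10⁻⁹)/(1.11)] = 51.4 V.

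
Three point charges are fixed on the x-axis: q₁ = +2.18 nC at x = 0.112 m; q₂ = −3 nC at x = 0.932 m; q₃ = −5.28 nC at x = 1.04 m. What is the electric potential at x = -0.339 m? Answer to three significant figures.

-12.2 V

Electric potential is a scalar, so the contributions from each charge add algebraically: V = Σ kqᵢ/rᵢ.
Distances from the field point to each charge: r₁ = 0.451 m, r₂ = 1.27 m, r₃ = 1.38 m.
V = k[(2.18×10⁻⁹)/(0.451) + (-3.00×10⁻⁹)/(1.27) + (-5.28×10⁻⁹)/(1.38)] = -12.2 V.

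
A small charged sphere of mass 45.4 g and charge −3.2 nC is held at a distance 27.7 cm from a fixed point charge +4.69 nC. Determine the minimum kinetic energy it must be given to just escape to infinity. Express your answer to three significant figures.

To just escape, total mechanical energy must reach zero at infinity: ½mv²_min + U = 0, so ½mv²_min = −U = |kQq|/r.
|U| = |kQq|/r = (8.99×10⁹ N·m²/C²)(4.69×10⁻⁹)(3.20×10⁻⁹)/(0.277) = 4.87×10⁻⁷ J.

4.87×10⁻⁷ J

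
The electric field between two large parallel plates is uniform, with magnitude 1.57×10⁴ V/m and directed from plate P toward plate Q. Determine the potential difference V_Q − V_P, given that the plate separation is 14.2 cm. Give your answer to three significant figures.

-2230 V

In a uniform field, potential decreases in the direction of E: ΔV = −E·d for a displacement d parallel to E.
Going from P to Q is a displacement of 14.2 cm along the field, so V_Q − V_P = −Ed = -2230 V.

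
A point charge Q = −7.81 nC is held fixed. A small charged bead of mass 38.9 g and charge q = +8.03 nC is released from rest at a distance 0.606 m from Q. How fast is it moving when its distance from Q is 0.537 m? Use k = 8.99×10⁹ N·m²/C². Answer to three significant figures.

2.48×10⁻³ m/s

Only the electrostatic force acts, so mechanical energy is conserved: ½mv² = U₁ − U₂ = kQq(1/r₁ − 1/r₂).
U₁ − U₂ = (8.99×10⁹ N·m²/C²)(-7.81×10⁻⁹ C)(8.03×10⁻⁹ C)(1/0.606 − 1/0.537) = 1.20×10⁻⁷ J.
v = √(2·1.20×10⁻⁷/0.0389) = 2.48×10⁻³ m/s.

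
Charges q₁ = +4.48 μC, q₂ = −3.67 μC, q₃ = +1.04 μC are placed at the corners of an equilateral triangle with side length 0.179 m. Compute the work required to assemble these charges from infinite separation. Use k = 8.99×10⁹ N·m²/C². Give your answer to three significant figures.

-0.783 J

The work to assemble the configuration equals its total potential energy, U = Σ kqᵢqⱼ/rᵢⱼ over all pairs.
All three pair separations equal the side length, 0.179 m.
U = (-0.826) + (0.234) + (-0.192) = -0.783 J.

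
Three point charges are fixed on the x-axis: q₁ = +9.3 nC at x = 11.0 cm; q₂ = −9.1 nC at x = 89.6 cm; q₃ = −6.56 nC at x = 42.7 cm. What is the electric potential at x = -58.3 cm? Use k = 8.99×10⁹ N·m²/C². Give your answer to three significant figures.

The total potential is the scalar sum of each charge's contribution, V = Σ kqᵢ/rᵢ.
Distances from the field point to each charge: r₁ = 0.693 m, r₂ = 1.48 m, r₃ = 1.01 m.
V = k[(9.30×10⁻⁹)/(0.693) + (-9.10×10⁻⁹)/(1.48) + (-6.56×10⁻⁹)/(1.01)] = 6.94 V.

6.94 V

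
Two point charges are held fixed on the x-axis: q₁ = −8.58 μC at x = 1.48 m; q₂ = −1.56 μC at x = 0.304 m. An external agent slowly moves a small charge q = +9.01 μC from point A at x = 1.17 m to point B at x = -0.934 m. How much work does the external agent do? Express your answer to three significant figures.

2.00 J

For quasistatic motion the external work equals the change in potential energy: W_ext = qΔV = q(V_B − V_A).
At A: distances to the source charges are 0.310 m, 0.866 m; V_A = Σ kqᵢ/rᵢ = -2.65×10⁵ V.
At B: distances to the source charges are 2.41 m, 1.24 m; V_B = Σ kqᵢ/rᵢ = -4.33×10⁴ V.
ΔV = V_B − V_A = 2.22×10⁵ V.
W_ext = qΔV = (9.01×10⁻⁶ C)(2.22×10⁵ V) = 2.00 J.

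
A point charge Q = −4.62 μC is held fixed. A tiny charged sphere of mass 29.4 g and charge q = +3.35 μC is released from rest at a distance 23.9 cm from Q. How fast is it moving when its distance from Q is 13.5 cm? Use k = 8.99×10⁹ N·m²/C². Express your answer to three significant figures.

Only the electrostatic force acts, so mechanical energy is conserved: ½mv² = U₁ − U₂ = kQq(1/r₁ − 1/r₂).
U₁ − U₂ = (8.99×10⁹ N·m²/C²)(-4.62×10⁻⁶ C)(3.35×10⁻⁶ C)(1/0.239 − 1/0.135) = 0.448 J.
v = √(2·0.448/0.0294) = 5.52 m/s.

5.52 m/s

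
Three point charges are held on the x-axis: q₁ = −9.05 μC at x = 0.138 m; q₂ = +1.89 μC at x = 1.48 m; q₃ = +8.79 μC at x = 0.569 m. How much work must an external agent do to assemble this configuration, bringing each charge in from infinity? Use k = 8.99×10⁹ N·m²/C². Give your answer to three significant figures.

The assembly work is the sum of pairwise potential energies, U = Σ_{i<j} kqᵢqⱼ/rᵢⱼ.
Pair separations: r₁₂ = 1.34 m, r₁₃ = 0.431 m, r₂₃ = 0.911 m.
U = (-0.115) + (-1.66) + (0.164) = -1.61 J.

-1.61 J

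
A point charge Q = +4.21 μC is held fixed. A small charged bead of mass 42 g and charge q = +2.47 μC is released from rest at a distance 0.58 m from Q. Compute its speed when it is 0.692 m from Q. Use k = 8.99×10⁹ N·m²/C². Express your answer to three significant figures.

Only the electrostatic force acts, so mechanical energy is conserved: ½mv² = U₁ − U₂ = kQq(1/r₁ − 1/r₂).
U₁ − U₂ = (8.99×10⁹ N·m²/C²)(4.21×10⁻⁶ C)(2.47×10⁻⁶ C)(1/0.580 − 1/0.692) = 0.0261 J.
v = √(2·0.0261/0.0420) = 1.11 m/s.

1.11 m/s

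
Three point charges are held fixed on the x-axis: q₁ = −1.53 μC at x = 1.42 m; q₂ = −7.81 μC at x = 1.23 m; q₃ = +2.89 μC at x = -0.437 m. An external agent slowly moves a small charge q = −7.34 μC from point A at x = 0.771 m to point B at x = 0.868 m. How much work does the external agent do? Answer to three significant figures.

For quasistatic motion the external work equals the change in potential energy: W_ext = qΔV = q(V_B − V_A).
At A: distances to the source charges are 0.649 m, 0.459 m, 1.21 m; V_A = Σ kqᵢ/rᵢ = -1.53×10⁵ V.
At B: distances to the source charges are 0.552 m, 0.362 m, 1.30 m; V_B = Σ kqᵢ/rᵢ = -1.99×10⁵ V.
ΔV = V_B − V_A = -4.63×10⁴ V.
W_ext = qΔV = (-7.34×10⁻⁶ C)(-4.63×10⁴ V) = 0.340 J.

0.340 J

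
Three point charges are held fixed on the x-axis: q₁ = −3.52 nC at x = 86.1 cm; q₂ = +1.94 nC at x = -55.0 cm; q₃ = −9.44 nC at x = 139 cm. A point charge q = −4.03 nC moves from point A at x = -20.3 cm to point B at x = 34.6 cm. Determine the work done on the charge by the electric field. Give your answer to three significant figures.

The work done by the electric force is W_field = −ΔU = −q(V_B − V_A) = q(V_A − V_B).
At A: distances to the source charges are 1.06 m, 0.347 m, 1.59 m; V_A = Σ kqᵢ/rᵢ = -32.8 V.
At B: distances to the source charges are 0.515 m, 0.896 m, 1.04 m; V_B = Σ kqᵢ/rᵢ = -123 V.
ΔV = V_B − V_A = -90.5 V.
W_field = −qΔV = −(-4.03×10⁻⁹ C)(-90.5 V) = -3.65×10⁻⁷ J.

-3.65×10⁻⁷ J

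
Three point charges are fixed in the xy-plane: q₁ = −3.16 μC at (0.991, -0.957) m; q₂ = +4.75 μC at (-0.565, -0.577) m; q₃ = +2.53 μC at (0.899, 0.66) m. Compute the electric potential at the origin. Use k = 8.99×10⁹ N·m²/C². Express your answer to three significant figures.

The total potential is the scalar sum of each charge's contribution, V = Σ kqᵢ/rᵢ.
Distances from the field point to each charge: r₁ = 1.38 m, r₂ = 0.808 m, r₃ = 1.12 m.
V = k[(-3.16×10⁻⁶)/(1.38) + (4.75×10⁻⁶)/(0.808) + (2.53×10⁻⁶)/(1.12)] = 5.27×10⁴ V.

5.27×10⁴ V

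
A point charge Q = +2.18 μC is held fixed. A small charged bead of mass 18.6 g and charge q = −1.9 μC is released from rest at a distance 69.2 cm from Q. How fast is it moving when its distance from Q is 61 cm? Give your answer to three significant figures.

0.882 m/s

Only the electrostatic force acts, so mechanical energy is conserved: ½mv² = U₁ − U₂ = kQq(1/r₁ − 1/r₂).
U₁ − U₂ = (8.99×10⁹ N·m²/C²)(2.18×10⁻⁶ C)(-1.90×10⁻⁶ C)(1/0.692 − 1/0.610) = 7.23×10⁻³ J.
v = √(2·7.23×10⁻³/0.0186) = 0.882 m/s.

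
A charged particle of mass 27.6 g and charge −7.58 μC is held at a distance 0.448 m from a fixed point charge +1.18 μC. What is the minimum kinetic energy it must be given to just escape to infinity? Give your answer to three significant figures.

0.179 J

To just escape, total mechanical energy must reach zero at infinity: ½mv²_min + U = 0, so ½mv²_min = −U = |kQq|/r.
|U| = |kQq|/r = (8.99×10⁹ N·m²/C²)(1.18×10⁻⁶)(7.58×10⁻⁶)/(0.448) = 0.179 J.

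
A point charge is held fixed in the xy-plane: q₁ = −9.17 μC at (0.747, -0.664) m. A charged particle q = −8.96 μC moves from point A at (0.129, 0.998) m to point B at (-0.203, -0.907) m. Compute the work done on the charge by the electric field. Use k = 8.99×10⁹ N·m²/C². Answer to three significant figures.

-0.337 J

The work done by the electric force is W_field = −ΔU = −q(V_B − V_A) = q(V_A − V_B).
At A: distance to the source charge is 1.77 m; V_A = kq₁/r = -4.65×10⁴ V.
At B: distance to the source charge is 0.981 m; V_B = kq₁/r = -8.41×10⁴ V.
ΔV = V_B − V_A = -3.76×10⁴ V.
W_field = −qΔV = −(-8.96×10⁻⁶ C)(-3.76×10⁴ V) = -0.337 J.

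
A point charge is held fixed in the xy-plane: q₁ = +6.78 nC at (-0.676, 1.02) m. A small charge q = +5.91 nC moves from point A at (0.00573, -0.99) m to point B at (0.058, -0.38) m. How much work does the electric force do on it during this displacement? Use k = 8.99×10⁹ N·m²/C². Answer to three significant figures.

-5.82×10⁻⁸ J

The work done by the electric force is W_field = −ΔU = −q(V_B − V_A) = q(V_A − V_B).
At A: distance to the source charge is 2.12 m; V_A = kq₁/r = 28.7 V.
At B: distance to the source charge is 1.58 m; V_B = kq₁/r = 38.6 V.
ΔV = V_B − V_A = 9.84 V.
W_field = −qΔV = −(5.91×10⁻⁹ C)(9.84 V) = -5.82×10⁻⁸ J.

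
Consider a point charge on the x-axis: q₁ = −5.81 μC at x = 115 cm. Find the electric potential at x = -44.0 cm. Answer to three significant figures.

-3.29×10⁴ V

The total potential is the scalar sum of each charge's contribution, V = Σ kqᵢ/rᵢ.
V = k[(-5.81×10⁻⁶)/(1.59)] = -3.29×10⁴ V.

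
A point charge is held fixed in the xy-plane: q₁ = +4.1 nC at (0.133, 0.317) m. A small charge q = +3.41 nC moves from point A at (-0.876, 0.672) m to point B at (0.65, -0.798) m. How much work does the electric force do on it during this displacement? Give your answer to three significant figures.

The work done by the electric force is W_field = −ΔU = −q(V_B − V_A) = q(V_A − V_B).
At A: distance to the source charge is 1.07 m; V_A = kq₁/r = 34.5 V.
At B: distance to the source charge is 1.23 m; V_B = kq₁/r = 30.0 V.
ΔV = V_B − V_A = -4.47 V.
W_field = −qΔV = −(3.41×10⁻⁹ C)(-4.47 V) = 1.52×10⁻⁸ J.

1.52×10⁻⁸ J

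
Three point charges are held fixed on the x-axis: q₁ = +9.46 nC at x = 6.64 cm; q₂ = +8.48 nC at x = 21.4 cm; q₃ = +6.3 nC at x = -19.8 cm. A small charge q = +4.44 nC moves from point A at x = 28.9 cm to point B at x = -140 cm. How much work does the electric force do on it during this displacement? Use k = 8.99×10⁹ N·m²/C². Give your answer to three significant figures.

6.05×10⁻⁶ J

The work done by the electric force is W_field = −ΔU = −q(V_B − V_A) = q(V_A − V_B).
At A: distances to the source charges are 0.223 m, 0.0750 m, 0.487 m; V_A = Σ kqᵢ/rᵢ = 1510 V.
At B: distances to the source charges are 1.47 m, 1.61 m, 1.20 m; V_B = Σ kqᵢ/rᵢ = 152 V.
ΔV = V_B − V_A = -1360 V.
W_field = −qΔV = −(4.44×10⁻⁹ C)(-1360 V) = 6.05×10⁻⁶ J.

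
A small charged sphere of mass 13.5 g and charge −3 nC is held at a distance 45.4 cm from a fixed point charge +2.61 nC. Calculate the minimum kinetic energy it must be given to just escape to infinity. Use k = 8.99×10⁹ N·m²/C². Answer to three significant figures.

To just escape, total mechanical energy must reach zero at infinity: ½mv²_min + U = 0, so ½mv²_min = −U = |kQq|/r.
|U| = |kQq|/r = (8.99×10⁹ N·m²/C²)(2.61×10⁻⁹)(3.00×10⁻⁹)/(0.454) = 1.55×10⁻⁷ J.

1.55×10⁻⁷ J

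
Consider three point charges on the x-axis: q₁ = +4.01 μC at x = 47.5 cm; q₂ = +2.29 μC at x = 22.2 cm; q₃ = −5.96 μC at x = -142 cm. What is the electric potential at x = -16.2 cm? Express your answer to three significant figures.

6.76×10⁴ V

Electric potential is a scalar, so the contributions from each charge add algebraically: V = Σ kqᵢ/rᵢ.
Distances from the field point to each charge: r₁ = 0.637 m, r₂ = 0.384 m, r₃ = 1.26 m.
V = k[(4.01×10⁻⁶)/(0.637) + (2.29×10⁻⁶)/(0.384) + (-5.96×10⁻⁶)/(1.26)] = 6.76×10⁴ V.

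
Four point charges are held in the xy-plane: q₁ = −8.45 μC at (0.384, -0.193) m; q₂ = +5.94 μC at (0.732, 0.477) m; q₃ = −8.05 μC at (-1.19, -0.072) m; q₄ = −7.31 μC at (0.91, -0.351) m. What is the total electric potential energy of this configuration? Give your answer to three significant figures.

0.375 J

The assembly work is the sum of pairwise potential energies, U = Σ_{i<j} kqᵢqⱼ/rᵢⱼ.
Pair separations: r₁₂ = 0.755 m, r₁₃ = 1.58 m, r₁₄ = 0.549 m, r₂₃ = 2.00 m, r₂₄ = 0.847 m, r₃₄ = 2.12 m.
Summing all 6 pair terms gives U = 0.375 J.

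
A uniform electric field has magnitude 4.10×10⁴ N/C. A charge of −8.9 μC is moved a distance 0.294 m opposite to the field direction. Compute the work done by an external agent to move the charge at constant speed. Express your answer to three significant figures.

-0.107 J

The potential change for a displacement 0.294 m opposite to the field direction is ΔV = +Ed = 1.21×10⁴ V.
W_ext = qΔV = -0.107 J.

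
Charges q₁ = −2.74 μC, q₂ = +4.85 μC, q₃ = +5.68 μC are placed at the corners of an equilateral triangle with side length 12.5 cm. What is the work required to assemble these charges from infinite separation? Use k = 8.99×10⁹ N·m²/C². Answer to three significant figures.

The assembly work is the sum of pairwise potential energies, U = Σ_{i<j} kqᵢqⱼ/rᵢⱼ.
All three pair separations equal the side length, 0.125 m.
U = (-0.956) + (-1.12) + (1.98) = -0.0938 J.

-0.0938 J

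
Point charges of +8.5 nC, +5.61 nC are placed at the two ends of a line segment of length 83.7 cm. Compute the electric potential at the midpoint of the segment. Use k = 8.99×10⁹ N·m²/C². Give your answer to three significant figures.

303 V

The total potential is the scalar sum of each charge's contribution, V = Σ kqᵢ/rᵢ.
Each charge is 0.419 m from the midpoint.
V = k[(8.50×10⁻⁹)/(0.419) + (5.61×10⁻⁹)/(0.419)] = 303 V.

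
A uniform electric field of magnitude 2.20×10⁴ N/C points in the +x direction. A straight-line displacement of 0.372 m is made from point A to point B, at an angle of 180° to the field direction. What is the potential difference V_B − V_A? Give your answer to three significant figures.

8180 V

Only the component of displacement along E changes the potential: ΔV = −E·d·cosθ.
ΔV = −(2.20×10⁴ V/m)(0.372 m)cos180° = 8180 V.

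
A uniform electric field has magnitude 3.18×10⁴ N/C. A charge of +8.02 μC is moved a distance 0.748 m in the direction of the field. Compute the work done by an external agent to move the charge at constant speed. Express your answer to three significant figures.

The potential change for a displacement 0.748 m in the direction of the field is ΔV = −Ed = -2.38×10⁴ V.
W_ext = qΔV = -0.191 J.

-0.191 J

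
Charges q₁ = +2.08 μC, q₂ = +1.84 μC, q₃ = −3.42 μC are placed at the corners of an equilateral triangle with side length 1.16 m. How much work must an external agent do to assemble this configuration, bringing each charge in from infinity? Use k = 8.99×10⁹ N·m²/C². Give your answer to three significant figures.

-0.0742 J

The assembly work is the sum of pairwise potential energies, U = Σ_{i<j} kqᵢqⱼ/rᵢⱼ.
All three pair separations equal the side length, 1.16 m.
U = (0.0297) + (-0.0551) + (-0.0488) = -0.0742 J.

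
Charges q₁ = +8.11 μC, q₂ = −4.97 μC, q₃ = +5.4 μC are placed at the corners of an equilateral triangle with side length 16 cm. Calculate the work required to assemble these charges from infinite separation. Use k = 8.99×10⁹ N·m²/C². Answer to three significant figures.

-1.31 J

The work to assemble the configuration equals its total potential energy, U = Σ kqᵢqⱼ/rᵢⱼ over all pairs.
All three pair separations equal the side length, 0.160 m.
U = (-2.26) + (2.46) + (-1.51) = -1.31 J.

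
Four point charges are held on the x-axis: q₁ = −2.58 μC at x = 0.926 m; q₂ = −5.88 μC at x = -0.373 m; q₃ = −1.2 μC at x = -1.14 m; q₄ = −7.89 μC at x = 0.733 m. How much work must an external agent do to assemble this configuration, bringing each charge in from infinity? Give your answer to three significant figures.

1.57 J

The work to assemble the configuration equals its total potential energy, U = Σ kqᵢqⱼ/rᵢⱼ over all pairs.
Pair separations: r₁₂ = 1.30 m, r₁₃ = 2.07 m, r₁₄ = 0.193 m, r₂₃ = 0.767 m, r₂₄ = 1.11 m, r₃₄ = 1.87 m.
Summing all 6 pair terms gives U = 1.57 J.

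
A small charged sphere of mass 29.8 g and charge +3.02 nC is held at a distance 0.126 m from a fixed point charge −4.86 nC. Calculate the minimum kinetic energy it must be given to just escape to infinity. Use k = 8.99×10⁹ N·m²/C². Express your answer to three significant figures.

To just escape, total mechanical energy must reach zero at infinity: ½mv²_min + U = 0, so ½mv²_min = −U = |kQq|/r.
|U| = |kQq|/r = (8.99×10⁹ N·m²/C²)(4.86×10⁻⁹)(3.02×10⁻⁹)/(0.126) = 1.05×10⁻⁶ J.

1.05×10⁻⁶ J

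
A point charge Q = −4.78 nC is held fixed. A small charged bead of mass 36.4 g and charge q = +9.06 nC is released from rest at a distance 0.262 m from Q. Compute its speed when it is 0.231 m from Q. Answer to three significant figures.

3.31×10⁻³ m/s

Only the electrostatic force acts, so mechanical energy is conserved: ½mv² = U₁ − U₂ = kQq(1/r₁ − 1/r₂).
U₁ − U₂ = (8.99×10⁹ N·m²/C²)(-4.78×10⁻⁹ C)(9.06×10⁻⁹ C)(1/0.262 − 1/0.231) = 1.99×10⁻⁷ J.
v = √(2·1.99×10⁻⁷/0.0364) = 3.31×10⁻³ m/s.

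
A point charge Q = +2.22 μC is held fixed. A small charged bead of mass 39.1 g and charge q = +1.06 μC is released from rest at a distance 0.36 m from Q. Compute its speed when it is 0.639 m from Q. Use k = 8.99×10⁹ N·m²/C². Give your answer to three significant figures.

1.15 m/s

Only the electrostatic force acts, so mechanical energy is conserved: ½mv² = U₁ − U₂ = kQq(1/r₁ − 1/r₂).
U₁ − U₂ = (8.99×10⁹ N·m²/C²)(2.22×10⁻⁶ C)(1.06×10⁻⁶ C)(1/0.360 − 1/0.639) = 0.0257 J.
v = √(2·0.0257/0.0391) = 1.15 m/s.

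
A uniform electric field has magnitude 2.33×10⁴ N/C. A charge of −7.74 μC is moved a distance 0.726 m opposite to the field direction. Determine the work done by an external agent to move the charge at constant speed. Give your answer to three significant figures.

-0.131 J

The potential change for a displacement 0.726 m opposite to the field direction is ΔV = +Ed = 1.69×10⁴ V.
W_ext = qΔV = -0.131 J.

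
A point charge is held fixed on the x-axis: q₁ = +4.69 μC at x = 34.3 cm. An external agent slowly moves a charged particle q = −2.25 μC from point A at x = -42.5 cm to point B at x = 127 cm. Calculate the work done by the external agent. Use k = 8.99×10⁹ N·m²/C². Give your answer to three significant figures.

0.0212 J

For quasistatic motion the external work equals the change in potential energy: W_ext = qΔV = q(V_B − V_A).
At A: distance to the source charge is 0.768 m; V_A = kq₁/r = 5.49×10⁴ V.
At B: distance to the source charge is 0.927 m; V_B = kq₁/r = 4.55×10⁴ V.
ΔV = V_B − V_A = -9420 V.
W_ext = qΔV = (-2.25×10⁻⁶ C)(-9420 V) = 0.0212 J.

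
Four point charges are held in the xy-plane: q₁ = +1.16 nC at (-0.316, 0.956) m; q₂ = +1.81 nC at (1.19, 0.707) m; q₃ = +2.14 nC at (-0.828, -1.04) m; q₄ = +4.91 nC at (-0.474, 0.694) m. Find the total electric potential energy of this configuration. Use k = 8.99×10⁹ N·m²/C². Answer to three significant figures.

The assembly work is the sum of pairwise potential energies, U = Σ_{i<j} kqᵢqⱼ/rᵢⱼ.
Pair separations: r₁₂ = 1.53 m, r₁₃ = 2.06 m, r₁₄ = 0.306 m, r₂₃ = 2.67 m, r₂₄ = 1.66 m, r₃₄ = 1.77 m.
Summing all 6 pair terms gives U = 3.05×10⁻⁷ J.

3.05×10⁻⁷ J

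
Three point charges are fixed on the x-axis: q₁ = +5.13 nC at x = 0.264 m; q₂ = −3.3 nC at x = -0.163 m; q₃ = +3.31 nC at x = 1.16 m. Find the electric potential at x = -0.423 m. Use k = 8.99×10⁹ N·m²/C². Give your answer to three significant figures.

The total potential is the scalar sum of each charge's contribution, V = Σ kqᵢ/rᵢ.
Distances from the field point to each charge: r₁ = 0.687 m, r₂ = 0.260 m, r₃ = 1.58 m.
V = k[(5.13×10⁻⁹)/(0.687) + (-3.30×10⁻⁹)/(0.260) + (3.31×10⁻⁹)/(1.58)] = -28.2 V.

-28.2 V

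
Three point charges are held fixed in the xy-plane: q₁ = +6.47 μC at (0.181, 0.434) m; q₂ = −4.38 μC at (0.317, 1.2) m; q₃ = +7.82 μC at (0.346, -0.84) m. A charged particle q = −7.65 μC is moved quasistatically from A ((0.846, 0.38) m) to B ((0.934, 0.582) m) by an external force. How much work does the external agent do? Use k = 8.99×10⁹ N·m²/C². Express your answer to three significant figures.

For quasistatic motion the external work equals the change in potential energy: W_ext = qΔV = q(V_B − V_A).
At A: distances to the source charges are 0.667 m, 0.976 m, 1.32 m; V_A = Σ kqᵢ/rᵢ = 1.00×10⁵ V.
At B: distances to the source charges are 0.767 m, 0.873 m, 1.54 m; V_B = Σ kqᵢ/rᵢ = 7.64×10⁴ V.
ΔV = V_B − V_A = -2.38×10⁴ V.
W_ext = qΔV = (-7.65×10⁻⁶ C)(-2.38×10⁴ V) = 0.182 J.

0.182 J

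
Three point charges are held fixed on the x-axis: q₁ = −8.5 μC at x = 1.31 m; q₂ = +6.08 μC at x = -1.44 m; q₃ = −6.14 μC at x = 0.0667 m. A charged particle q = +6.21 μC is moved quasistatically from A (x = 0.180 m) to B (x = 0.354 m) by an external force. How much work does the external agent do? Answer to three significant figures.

For quasistatic motion the external work equals the change in potential energy: W_ext = qΔV = q(V_B − V_A).
At A: distances to the source charges are 1.13 m, 1.62 m, 0.113 m; V_A = Σ kqᵢ/rᵢ = -5.21×10⁵ V.
At B: distances to the source charges are 0.956 m, 1.79 m, 0.287 m; V_B = Σ kqᵢ/rᵢ = -2.42×10⁵ V.
ΔV = V_B − V_A = 2.79×10⁵ V.
W_ext = qΔV = (6.21×10⁻⁶ C)(2.79×10⁵ V) = 1.74 J.

1.74 J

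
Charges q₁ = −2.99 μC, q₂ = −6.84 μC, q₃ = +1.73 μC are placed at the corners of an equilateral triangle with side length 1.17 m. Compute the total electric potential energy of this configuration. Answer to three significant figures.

The assembly work is the sum of pairwise potential energies, U = Σ_{i<j} kqᵢqⱼ/rᵢⱼ.
All three pair separations equal the side length, 1.17 m.
U = (0.157) + (-0.0397) + (-0.0909) = 0.0265 J.

0.0265 J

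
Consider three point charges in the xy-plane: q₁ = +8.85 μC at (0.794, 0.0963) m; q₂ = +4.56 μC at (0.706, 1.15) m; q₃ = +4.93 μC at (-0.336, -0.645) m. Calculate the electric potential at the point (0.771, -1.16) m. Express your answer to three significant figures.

1.17×10⁵ V

Electric potential is a scalar, so the contributions from each charge add algebraically: V = Σ kqᵢ/rᵢ.
Distances from the field point to each charge: r₁ = 1.26 m, r₂ = 2.31 m, r₃ = 1.22 m.
V = k[(8.85×10⁻⁶)/(1.26) + (4.56×10⁻⁶)/(2.31) + (4.93×10⁻⁶)/(1.22)] = 1.17×10⁵ V.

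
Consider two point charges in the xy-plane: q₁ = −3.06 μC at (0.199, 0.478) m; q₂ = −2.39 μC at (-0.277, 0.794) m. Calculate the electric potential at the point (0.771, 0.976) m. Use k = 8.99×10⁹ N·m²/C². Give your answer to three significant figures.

The total potential is the scalar sum of each charge's contribution, V = Σ kqᵢ/rᵢ.
Distances from the field point to each charge: r₁ = 0.758 m, r₂ = 1.06 m.
V = k[(-3.06×10⁻⁶)/(0.758) + (-2.39×10⁻⁶)/(1.06)] = -5.65×10⁴ V.

-5.65×10⁴ V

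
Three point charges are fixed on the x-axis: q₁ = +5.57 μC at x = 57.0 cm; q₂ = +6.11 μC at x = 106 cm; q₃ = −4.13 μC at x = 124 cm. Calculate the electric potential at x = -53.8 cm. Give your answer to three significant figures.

5.87×10⁴ V

The total potential is the scalar sum of each charge's contribution, V = Σ kqᵢ/rᵢ.
Distances from the field point to each charge: r₁ = 1.11 m, r₂ = 1.60 m, r₃ = 1.78 m.
V = k[(5.57×10⁻⁶)/(1.11) + (6.11×10⁻⁶)/(1.60) + (-4.13×10⁻⁶)/(1.78)] = 5.87×10⁴ V.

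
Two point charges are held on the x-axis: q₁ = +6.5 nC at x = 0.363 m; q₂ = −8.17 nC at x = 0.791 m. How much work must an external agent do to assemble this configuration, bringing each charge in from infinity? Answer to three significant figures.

The work to assemble the configuration equals its total potential energy, U = Σ kqᵢqⱼ/rᵢⱼ over all pairs.
Pair separations: r₁₂ = 0.428 m.
U = (-1.12×10⁻⁶) = -1.12×10⁻⁶ J.

-1.12×10⁻⁶ J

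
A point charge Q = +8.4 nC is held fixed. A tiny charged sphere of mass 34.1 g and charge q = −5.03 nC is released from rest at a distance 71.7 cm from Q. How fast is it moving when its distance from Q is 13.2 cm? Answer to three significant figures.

Only the electrostatic force acts, so mechanical energy is conserved: ½mv² = U₁ − U₂ = kQq(1/r₁ − 1/r₂).
U₁ − U₂ = (8.99×10⁹ N·m²/C²)(8.40×10⁻⁹ C)(-5.03×10⁻⁹ C)(1/0.717 − 1/0.132) = 2.35×10⁻⁶ J.
v = √(2·2.35×10⁻⁶/0.0341) = 0.0117 m/s.

0.0117 m/s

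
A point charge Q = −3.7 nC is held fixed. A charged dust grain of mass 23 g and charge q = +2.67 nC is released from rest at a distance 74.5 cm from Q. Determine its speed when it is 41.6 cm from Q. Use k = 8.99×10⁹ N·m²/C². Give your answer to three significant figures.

2.86×10⁻³ m/s

Only the electrostatic force acts, so mechanical energy is conserved: ½mv² = U₁ − U₂ = kQq(1/r₁ − 1/r₂).
U₁ − U₂ = (8.99×10⁹ N·m²/C²)(-3.70×10⁻⁹ C)(2.67×10⁻⁹ C)(1/0.745 − 1/0.416) = 9.43×10⁻⁸ J.
v = √(2·9.43×10⁻⁸/0.0230) = 2.86×10⁻³ m/s.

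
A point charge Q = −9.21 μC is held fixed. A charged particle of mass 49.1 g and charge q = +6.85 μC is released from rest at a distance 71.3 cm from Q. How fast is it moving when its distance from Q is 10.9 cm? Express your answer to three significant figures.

13.4 m/s

Only the electrostatic force acts, so mechanical energy is conserved: ½mv² = U₁ − U₂ = kQq(1/r₁ − 1/r₂).
U₁ − U₂ = (8.99×10⁹ N·m²/C²)(-9.21×10⁻⁶ C)(6.85×10⁻⁶ C)(1/0.713 − 1/0.109) = 4.41 J.
v = √(2·4.41/0.0491) = 13.4 m/s.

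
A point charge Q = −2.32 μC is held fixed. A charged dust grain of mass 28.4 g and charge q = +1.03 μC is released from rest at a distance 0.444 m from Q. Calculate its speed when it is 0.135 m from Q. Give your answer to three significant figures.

2.79 m/s

Only the electrostatic force acts, so mechanical energy is conserved: ½mv² = U₁ − U₂ = kQq(1/r₁ − 1/r₂).
U₁ − U₂ = (8.99×10⁹ N·m²/C²)(-2.32×10⁻⁶ C)(1.03×10⁻⁶ C)(1/0.444 − 1/0.135) = 0.111 J.
v = √(2·0.111/0.0284) = 2.79 m/s.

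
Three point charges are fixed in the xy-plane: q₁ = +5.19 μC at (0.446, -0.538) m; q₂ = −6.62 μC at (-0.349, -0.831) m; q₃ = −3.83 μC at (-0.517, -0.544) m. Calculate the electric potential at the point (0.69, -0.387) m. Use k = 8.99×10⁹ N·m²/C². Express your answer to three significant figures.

8.16×10⁴ V

The total potential is the scalar sum of each charge's contribution, V = Σ kqᵢ/rᵢ.
Distances from the field point to each charge: r₁ = 0.287 m, r₂ = 1.13 m, r₃ = 1.22 m.
V = k[(5.19×10⁻⁶)/(0.287) + (-6.62×10⁻⁶)/(1.13) + (-3.83×10⁻⁶)/(1.22)] = 8.16×10⁴ V.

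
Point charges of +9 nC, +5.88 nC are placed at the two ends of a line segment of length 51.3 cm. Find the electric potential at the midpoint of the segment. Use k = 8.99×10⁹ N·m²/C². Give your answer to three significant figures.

The total potential is the scalar sum of each charge's contribution, V = Σ kqᵢ/rᵢ.
Each charge is 0.257 m from the midpoint.
V = k[(9.00×10⁻⁹)/(0.257) + (5.88×10⁻⁹)/(0.257)] = 522 V.

522 V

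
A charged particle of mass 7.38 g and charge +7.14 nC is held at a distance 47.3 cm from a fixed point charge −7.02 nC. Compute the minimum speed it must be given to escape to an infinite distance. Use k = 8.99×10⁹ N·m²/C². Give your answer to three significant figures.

0.0161 m/s

To just escape, total mechanical energy must reach zero at infinity: ½mv²_min + U = 0, so ½mv²_min = −U = |kQq|/r.
|U| = |kQq|/r = (8.99×10⁹ N·m²/C²)(7.02×10⁻⁹)(7.14×10⁻⁹)/(0.473) = 9.53×10⁻⁷ J.
v_min = √(2|U|/m) = √(2·9.53×10⁻⁷/7.38×10⁻³) = 0.0161 m/s.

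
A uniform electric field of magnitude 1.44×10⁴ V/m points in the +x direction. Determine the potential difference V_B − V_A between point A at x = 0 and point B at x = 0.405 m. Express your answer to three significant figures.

-5830 V

In a uniform field, potential decreases in the direction of E: V_B − V_A = −E·Δx.
V_B − V_A = −(1.44×10⁴ V/m)(0.405 m) = -5830 V.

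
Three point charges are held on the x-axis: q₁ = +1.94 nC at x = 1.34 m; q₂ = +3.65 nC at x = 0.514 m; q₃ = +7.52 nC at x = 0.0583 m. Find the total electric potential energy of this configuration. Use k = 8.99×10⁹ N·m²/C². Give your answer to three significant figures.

7.21×10⁻⁷ J

The work to assemble the configuration equals its total potential energy, U = Σ kqᵢqⱼ/rᵢⱼ over all pairs.
Pair separations: r₁₂ = 0.826 m, r₁₃ = 1.28 m, r₂₃ = 0.456 m.
U = (7.71×10⁻⁸) + (1.02×10⁻⁷) + (5.41×10⁻⁷) = 7.21×10⁻⁷ J.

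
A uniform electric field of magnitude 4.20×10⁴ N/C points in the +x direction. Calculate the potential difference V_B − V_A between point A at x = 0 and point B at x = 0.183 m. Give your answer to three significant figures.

In a uniform field, potential decreases in the direction of E: V_B − V_A = −E·Δx.
V_B − V_A = −(4.20×10⁴ V/m)(0.183 m) = -7690 V.

-7690 V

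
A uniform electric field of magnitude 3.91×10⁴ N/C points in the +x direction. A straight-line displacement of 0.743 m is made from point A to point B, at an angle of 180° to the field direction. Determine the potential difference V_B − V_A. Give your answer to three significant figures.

Only the component of displacement along E changes the potential: ΔV = −E·d·cosθ.
ΔV = −(3.91×10⁴ V/m)(0.743 m)cos180° = 2.91×10⁴ V.

2.91×10⁴ V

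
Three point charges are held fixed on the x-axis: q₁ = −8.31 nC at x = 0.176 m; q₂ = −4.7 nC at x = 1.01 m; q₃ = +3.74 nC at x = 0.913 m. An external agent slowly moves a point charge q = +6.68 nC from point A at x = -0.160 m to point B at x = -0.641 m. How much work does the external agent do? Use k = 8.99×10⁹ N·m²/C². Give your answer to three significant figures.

For quasistatic motion the external work equals the change in potential energy: W_ext = qΔV = q(V_B − V_A).
At A: distances to the source charges are 0.336 m, 1.17 m, 1.07 m; V_A = Σ kqᵢ/rᵢ = -227 V.
At B: distances to the source charges are 0.817 m, 1.65 m, 1.55 m; V_B = Σ kqᵢ/rᵢ = -95.4 V.
ΔV = V_B − V_A = 132 V.
W_ext = qΔV = (6.68×10⁻⁹ C)(132 V) = 8.80×10⁻⁷ J.

8.80×10⁻⁷ J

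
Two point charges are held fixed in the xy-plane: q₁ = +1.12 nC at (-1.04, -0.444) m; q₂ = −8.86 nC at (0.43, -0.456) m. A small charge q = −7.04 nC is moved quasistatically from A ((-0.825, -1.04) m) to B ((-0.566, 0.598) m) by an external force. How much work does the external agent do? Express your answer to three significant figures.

3.15×10⁻⁸ J

For quasistatic motion the external work equals the change in potential energy: W_ext = qΔV = q(V_B − V_A).
At A: distances to the source charges are 0.634 m, 1.38 m; V_A = Σ kqᵢ/rᵢ = -41.7 V.
At B: distances to the source charges are 1.14 m, 1.45 m; V_B = Σ kqᵢ/rᵢ = -46.1 V.
ΔV = V_B − V_A = -4.48 V.
W_ext = qΔV = (-7.04×10⁻⁹ C)(-4.48 V) = 3.15×10⁻⁸ J.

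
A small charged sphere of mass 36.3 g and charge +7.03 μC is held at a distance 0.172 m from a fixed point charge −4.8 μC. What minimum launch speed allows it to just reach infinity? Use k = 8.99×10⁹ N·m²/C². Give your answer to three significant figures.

9.86 m/s

To just escape, total mechanical energy must reach zero at infinity: ½mv²_min + U = 0, so ½mv²_min = −U = |kQq|/r.
|U| = |kQq|/r = (8.99×10⁹ N·m²/C²)(4.80×10⁻⁶)(7.03×10⁻⁶)/(0.172) = 1.76 J.
v_min = √(2|U|/m) = √(2·1.76/0.0363) = 9.86 m/s.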